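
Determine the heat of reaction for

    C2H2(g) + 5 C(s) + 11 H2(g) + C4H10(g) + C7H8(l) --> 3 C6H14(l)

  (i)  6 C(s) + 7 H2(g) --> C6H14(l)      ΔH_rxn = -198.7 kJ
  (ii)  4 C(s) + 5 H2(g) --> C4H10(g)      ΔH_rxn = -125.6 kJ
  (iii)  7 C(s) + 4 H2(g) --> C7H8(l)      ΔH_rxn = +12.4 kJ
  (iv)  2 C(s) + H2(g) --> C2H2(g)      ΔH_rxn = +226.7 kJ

ΔH_rxn = -709.6 kJ

(i) × 3: (3)·(-198.7) = -596.1 kJ
(ii) reversed: +125.6 kJ
(iii) reversed: -12.4 kJ
(iv) reversed: -226.7 kJ
ΔH_rxn = (-596.1) + (+125.6) + (-12.4) + (-226.7) = -709.6 kJ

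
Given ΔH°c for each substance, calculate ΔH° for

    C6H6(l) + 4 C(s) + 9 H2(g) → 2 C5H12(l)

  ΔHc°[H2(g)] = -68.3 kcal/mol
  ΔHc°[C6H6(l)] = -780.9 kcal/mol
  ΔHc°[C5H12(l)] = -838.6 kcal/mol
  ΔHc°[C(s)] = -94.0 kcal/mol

Using ΔH = Σ nΔHc°(reactants) − Σ nΔHc°(products):
= [1·(-780.9) + 4·(-94.0) + 9·(-68.3)] − [2·(-838.6)]
= -94.4 kcal/mol

ΔH° = -94.4 kcal/mol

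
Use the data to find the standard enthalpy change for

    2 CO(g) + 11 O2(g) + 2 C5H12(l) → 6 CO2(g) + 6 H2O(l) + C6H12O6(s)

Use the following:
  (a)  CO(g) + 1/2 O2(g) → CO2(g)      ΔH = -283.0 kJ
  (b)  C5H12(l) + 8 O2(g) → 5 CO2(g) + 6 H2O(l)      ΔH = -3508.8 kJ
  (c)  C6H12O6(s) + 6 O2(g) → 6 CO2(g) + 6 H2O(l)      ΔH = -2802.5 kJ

ΔH = -4781.1 kJ

(a) × 2 (×2 to match 2 CO(g) in the target): (2)·(-283.0) = -566.0 kJ
(b) × 2 (×2 to match 2 C5H12(l) in the target): (2)·(-3508.8) = -7017.6 kJ
(c) reversed (reverse to put C6H12O6(s) on the product side): +2802.5 kJ
ΔH = (-566.0) + (-7017.6) + (+2802.5) = -4781.1 kJ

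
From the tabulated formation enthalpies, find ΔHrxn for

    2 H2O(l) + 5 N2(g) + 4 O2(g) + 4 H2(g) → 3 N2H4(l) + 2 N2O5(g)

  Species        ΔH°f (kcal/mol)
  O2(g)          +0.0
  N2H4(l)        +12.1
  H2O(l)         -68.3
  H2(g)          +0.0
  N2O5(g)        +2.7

Products: 3·(+12.1) + 2·(+2.7) = +41.7
Reactants: 2·(-68.3) + 5·(+0.0) + 4·(+0.0) + 4·(+0.0) = -136.6
ΔHrxn = (+41.7) − (-136.6) = 178.3 kcal/mol

ΔHrxn = 178.3 kcal/mol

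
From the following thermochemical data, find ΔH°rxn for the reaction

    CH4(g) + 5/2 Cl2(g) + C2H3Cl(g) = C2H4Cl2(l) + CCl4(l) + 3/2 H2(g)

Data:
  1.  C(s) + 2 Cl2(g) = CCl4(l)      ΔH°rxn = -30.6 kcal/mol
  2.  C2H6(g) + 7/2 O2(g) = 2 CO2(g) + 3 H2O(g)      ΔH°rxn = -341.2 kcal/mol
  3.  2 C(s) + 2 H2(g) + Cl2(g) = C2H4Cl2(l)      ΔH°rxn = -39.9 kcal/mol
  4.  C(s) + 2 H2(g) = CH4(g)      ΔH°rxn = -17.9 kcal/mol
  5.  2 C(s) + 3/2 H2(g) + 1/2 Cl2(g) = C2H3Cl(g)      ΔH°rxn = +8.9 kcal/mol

eq. 1 as written: -30.6 kcal/mol
eq. 2: not needed.
eq. 3 as written: -39.9 kcal/mol
eq. 4 reversed: +17.9 kcal/mol
eq. 5 reversed: -8.9 kcal/mol
ΔH°rxn = (-30.6) + (-39.9) + (+17.9) + (-8.9) = -61.5 kcal/mol

ΔH°rxn = -61.5 kcal/mol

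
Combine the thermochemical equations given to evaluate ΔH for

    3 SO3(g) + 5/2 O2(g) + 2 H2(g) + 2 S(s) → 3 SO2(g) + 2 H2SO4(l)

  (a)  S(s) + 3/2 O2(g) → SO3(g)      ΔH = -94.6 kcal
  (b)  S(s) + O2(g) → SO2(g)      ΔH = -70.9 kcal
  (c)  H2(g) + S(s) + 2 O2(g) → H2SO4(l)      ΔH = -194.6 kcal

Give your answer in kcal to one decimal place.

ΔH = -318.1 kcal

(a) reversed and × 3 (reverse to put SO3(g) on the reactant side; ×3 to match 3 SO3(g) in the target): (-3)·(-94.6) = +283.8 kcal
(b) × 3 (scale by 3 for the 3 SO2(g)): (3)·(-70.9) = -212.7 kcal
(c) × 2 (×2 to match 2 H2SO4(l) in the target): (2)·(-194.6) = -389.2 kcal
ΔH = (-3)·(-94.6) + (3)·(-70.9) + (2)·(-194.6) = -318.1 kcal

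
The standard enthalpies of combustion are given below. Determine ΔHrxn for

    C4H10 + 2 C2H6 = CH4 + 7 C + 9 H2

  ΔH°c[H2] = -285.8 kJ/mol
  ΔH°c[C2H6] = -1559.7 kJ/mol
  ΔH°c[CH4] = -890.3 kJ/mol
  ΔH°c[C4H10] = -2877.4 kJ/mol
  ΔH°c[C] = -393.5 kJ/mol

ΔHrxn = 220.2 kJ/mol

Using ΔH = Σ nΔHc°(reactants) − Σ nΔHc°(products):
= [1·(-2877.4) + 2·(-1559.7)] − [1·(-890.3) + 7·(-393.5) + 9·(-285.8)]
= 220.2 kJ/mol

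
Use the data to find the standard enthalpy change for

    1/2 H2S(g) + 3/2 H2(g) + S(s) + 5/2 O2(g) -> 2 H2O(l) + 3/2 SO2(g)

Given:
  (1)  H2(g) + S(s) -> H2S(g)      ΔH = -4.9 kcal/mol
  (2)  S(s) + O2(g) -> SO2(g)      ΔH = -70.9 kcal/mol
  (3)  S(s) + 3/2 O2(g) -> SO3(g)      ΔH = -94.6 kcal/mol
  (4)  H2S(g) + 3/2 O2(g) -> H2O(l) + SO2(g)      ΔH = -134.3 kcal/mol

(1) × 3/2 (×3/2 to match 3/2 H2(g) in the target): (3/2)·(-4.9) = -7.35 kcal/mol
(2) reversed and × 1/2: (-1/2)·(-70.9) = +35.45 kcal/mol
(3): not needed (SO3(g) appears nowhere else).
(4) × 2 (scale by 2 for the 2 H2O(l)): (2)·(-134.3) = -268.6 kcal/mol
ΔH = (3/2)·(-4.9) + (-1/2)·(-70.9) + (2)·(-134.3) = -240.5 kcal/mol

ΔH = -240.5 kcal/mol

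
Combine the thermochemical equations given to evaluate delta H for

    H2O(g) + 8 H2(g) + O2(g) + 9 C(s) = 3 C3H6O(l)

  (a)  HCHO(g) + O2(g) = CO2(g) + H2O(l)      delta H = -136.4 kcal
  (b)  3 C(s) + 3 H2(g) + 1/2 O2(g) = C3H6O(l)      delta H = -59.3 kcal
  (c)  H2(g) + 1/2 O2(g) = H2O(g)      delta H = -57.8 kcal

(a): not needed (CO2(g) appears nowhere else).
(b) × 3 (scale by 3 for the 3 C3H6O(l)): (3)·(-59.3) = -177.9 kcal
(c) reversed (H2O(g) must end up as a reactant): +57.8 kcal
By Hess's law, delta H = (3)·(-59.3) + (-1)·(-57.8) = -120.1 kcal

delta H = -120.1 kcal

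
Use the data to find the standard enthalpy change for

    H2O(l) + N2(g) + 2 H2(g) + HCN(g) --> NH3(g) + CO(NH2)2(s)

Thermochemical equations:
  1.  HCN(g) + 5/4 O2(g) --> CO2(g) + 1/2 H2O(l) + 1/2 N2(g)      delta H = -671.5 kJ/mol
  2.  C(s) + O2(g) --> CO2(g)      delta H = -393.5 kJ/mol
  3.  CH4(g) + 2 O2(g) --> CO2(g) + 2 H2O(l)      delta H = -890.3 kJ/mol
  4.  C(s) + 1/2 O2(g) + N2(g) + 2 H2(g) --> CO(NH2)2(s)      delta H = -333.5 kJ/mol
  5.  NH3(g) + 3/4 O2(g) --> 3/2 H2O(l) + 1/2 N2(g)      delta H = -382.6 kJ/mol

delta H = -228.9 kJ/mol

eq. 1 as written (HCN(g) already on the reactant side): -671.5 kJ/mol
eq. 2 reversed: +393.5 kJ/mol
eq. 3: not needed (CH4(g) appears nowhere else).
eq. 4 as written (CO(NH2)2(s) already on the product side): -333.5 kJ/mol
eq. 5 reversed (NH3(g) must end up as a product): +382.6 kJ/mol
Summing the manipulated equations, delta H = (1)·(-671.5) + (-1)·(-393.5) + (1)·(-333.5) + (-1)·(-382.6) = -228.9 kJ/mol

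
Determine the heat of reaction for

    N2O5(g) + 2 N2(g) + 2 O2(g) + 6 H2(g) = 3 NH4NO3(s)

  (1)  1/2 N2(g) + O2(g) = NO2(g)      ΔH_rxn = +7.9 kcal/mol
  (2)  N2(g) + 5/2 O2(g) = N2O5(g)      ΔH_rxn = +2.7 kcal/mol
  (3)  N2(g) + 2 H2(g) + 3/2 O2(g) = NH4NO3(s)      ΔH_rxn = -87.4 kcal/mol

(1): not needed.
(2) reversed: -2.7 kcal/mol
(3) × 3: (3)·(-87.4) = -262.2 kcal/mol
ΔH_rxn = (-1)·(+2.7) + (3)·(-87.4) = -264.9 kcal/mol

ΔH_rxn = -264.9 kcal/mol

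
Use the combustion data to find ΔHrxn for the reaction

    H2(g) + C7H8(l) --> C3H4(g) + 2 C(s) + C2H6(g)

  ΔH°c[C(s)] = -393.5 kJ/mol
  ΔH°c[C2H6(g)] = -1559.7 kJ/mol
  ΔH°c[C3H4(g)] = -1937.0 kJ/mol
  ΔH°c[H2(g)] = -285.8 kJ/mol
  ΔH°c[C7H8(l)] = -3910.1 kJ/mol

ΔHrxn = 87.8 kJ/mol

With combustion enthalpies, reactants minus products:
= [1·(-285.8) + 1·(-3910.1)] − [1·(-1937.0) + 2·(-393.5) + 1·(-1559.7)]
= 87.8 kJ/mol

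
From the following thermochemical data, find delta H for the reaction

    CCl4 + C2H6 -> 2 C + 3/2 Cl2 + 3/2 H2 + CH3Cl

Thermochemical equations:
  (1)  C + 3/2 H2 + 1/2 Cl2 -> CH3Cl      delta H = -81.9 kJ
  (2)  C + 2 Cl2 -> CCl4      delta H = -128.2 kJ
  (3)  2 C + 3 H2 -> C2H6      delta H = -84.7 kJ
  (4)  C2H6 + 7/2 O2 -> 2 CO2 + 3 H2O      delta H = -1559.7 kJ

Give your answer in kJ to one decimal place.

(1) as written (CH3Cl already on the product side): -81.9 kJ
(2) reversed (reverse to put CCl4 on the reactant side): +128.2 kJ
(3) reversed: +84.7 kJ
(4): not needed (O2 appears nowhere else).
Summing the manipulated equations, delta H = (-81.9) + (+128.2) + (+84.7) = 131.0 kJ

delta H = 131.0 kJ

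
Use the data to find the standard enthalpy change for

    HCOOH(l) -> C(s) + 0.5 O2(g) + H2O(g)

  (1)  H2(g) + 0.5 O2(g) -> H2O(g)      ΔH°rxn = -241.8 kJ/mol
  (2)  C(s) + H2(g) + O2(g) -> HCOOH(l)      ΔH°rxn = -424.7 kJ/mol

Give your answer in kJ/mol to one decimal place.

(1) as written (H2O(g) already on the product side): -241.8 kJ/mol
(2) reversed (reverse to put HCOOH(l) on the reactant side): +424.7 kJ/mol
ΔH°rxn = (-241.8) + (+424.7) = 182.9 kJ/mol

ΔH°rxn = 182.9 kJ/mol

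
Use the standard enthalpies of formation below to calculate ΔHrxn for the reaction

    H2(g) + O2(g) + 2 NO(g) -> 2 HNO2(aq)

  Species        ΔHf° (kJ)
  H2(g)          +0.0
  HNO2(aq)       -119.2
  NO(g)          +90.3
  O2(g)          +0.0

ΔHrxn = -419.0 kJ

Products: 2·(-119.2) = -238.4
Reactants: 1·(+0.0) + 1·(+0.0) + 2·(+90.3) = +180.6
ΔHrxn = (-238.4) − (+180.6) = -419.0 kJ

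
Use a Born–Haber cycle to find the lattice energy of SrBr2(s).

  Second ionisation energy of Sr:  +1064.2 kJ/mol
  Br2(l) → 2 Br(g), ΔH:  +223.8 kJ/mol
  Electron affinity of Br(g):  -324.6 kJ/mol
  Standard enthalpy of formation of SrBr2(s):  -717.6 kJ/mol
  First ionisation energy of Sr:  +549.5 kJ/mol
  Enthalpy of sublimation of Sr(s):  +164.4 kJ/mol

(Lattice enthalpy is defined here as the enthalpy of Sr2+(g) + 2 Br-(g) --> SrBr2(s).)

ΔHf° = 1·ΔHsub + 1·(ΣIE) + 1·D(Br2) + 2·EA + U
-717.6 = 1·(+164.4) + 1·(+1613.7) + 1·(+223.8) + 2·(-324.6) + U
U = -717.6 − (+1352.7) = -2070.3 kJ/mol

U = -2070.3 kJ/mol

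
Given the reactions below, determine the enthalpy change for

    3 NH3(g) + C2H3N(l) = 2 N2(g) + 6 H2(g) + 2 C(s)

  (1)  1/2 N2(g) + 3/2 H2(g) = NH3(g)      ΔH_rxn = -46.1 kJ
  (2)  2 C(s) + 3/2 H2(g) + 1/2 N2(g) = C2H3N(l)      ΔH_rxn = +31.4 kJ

(1) reversed and × 3: (-3)·(-46.1) = +138.3 kJ
(2) reversed: -31.4 kJ
ΔH_rxn = (+138.3) + (-31.4) = 106.9 kJ

ΔH_rxn = 106.9 kJ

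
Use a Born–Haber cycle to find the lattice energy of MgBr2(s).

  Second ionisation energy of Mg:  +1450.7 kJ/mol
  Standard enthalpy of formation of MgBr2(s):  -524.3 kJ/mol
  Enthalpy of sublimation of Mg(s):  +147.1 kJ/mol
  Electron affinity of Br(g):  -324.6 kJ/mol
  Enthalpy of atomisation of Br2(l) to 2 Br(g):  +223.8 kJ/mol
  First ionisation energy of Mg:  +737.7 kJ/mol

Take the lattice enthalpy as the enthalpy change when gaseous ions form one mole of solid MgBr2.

U = -2434.4 kJ/mol

ΔHf° = 1·ΔHsub + 1·(ΣIE) + 1·D(Br2) + 2·EA + U
-524.3 = 1·(+147.1) + 1·(+2188.4) + 1·(+223.8) + 2·(-324.6) + U
U = -524.3 − (+1910.1) = -2434.4 kJ/mol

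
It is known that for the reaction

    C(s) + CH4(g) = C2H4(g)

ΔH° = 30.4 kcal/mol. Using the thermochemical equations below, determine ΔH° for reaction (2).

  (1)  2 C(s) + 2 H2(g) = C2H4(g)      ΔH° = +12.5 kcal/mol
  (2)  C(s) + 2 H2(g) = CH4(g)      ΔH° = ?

(1) as written: +12.5 kcal/mol
(2) reversed: contributes −x
+30.4 = (+12.5) − x
x = (+30.4 − (+12.5)) / (-1) = -17.9 kcal/mol

ΔH° = -17.9 kcal/mol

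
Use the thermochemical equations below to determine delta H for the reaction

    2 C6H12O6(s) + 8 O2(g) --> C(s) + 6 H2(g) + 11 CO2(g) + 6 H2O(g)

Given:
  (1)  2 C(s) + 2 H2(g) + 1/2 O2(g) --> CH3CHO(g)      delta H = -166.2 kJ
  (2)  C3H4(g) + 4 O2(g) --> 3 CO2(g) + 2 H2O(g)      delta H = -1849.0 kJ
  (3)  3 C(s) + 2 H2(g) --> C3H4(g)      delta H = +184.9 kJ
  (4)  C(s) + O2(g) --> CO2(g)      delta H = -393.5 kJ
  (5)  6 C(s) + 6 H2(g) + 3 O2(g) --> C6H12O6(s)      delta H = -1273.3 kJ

(1): not needed (CH3CHO(g) appears nowhere else).
(2) × 3 (scale by 3 for the 6 H2O(g)): (3)·(-1849.0) = -5547.0 kJ
(3) × 3: (3)·(+184.9) = +554.7 kJ
(4) × 2: (2)·(-393.5) = -787.0 kJ
(5) reversed and × 2 (C6H12O6(s) must end up as a reactant; ×2 to match 2 C6H12O6(s) in the target): (-2)·(-1273.3) = +2546.6 kJ
By Hess's law, delta H = (3)·(-1849.0) + (3)·(+184.9) + (2)·(-393.5) + (-2)·(-1273.3) = -3232.7 kJ

delta H = -3232.7 kJ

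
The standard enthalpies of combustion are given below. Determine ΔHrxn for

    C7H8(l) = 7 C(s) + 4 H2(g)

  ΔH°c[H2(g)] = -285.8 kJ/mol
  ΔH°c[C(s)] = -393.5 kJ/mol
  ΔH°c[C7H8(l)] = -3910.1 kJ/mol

ΔHrxn = -12.4 kJ/mol

Using ΔH = Σ nΔHc°(reactants) − Σ nΔHc°(products):
= [1·(-3910.1)] − [7·(-393.5) + 4·(-285.8)]
= -12.4 kJ/mol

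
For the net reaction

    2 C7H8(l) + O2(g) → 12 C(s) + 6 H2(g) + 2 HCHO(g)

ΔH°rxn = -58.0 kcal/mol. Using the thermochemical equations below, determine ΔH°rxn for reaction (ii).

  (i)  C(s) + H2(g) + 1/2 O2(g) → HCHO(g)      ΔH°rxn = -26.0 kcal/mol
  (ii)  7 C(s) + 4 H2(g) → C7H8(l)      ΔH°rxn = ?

(i) × 2 (scale by 2 for the 2 HCHO(g)): (2)·(-26.0) = -52.0 kcal/mol
(ii) reversed and × 2 (reverse to put C7H8(l) on the reactant side; scale by 2 for the 2 C7H8(l)): contributes −2·x
-58.0 = (-52.0) − 2·x
x = (-58.0 − (-52.0)) / (-2) = 3.0 kcal/mol

ΔH°rxn = 3.0 kcal/mol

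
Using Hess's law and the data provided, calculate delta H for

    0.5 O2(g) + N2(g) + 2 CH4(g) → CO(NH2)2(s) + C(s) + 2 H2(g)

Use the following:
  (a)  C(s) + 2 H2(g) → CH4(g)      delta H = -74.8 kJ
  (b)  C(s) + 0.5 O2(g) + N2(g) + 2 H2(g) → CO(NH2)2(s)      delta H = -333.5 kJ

(a) reversed and × 2 (reverse to put CH4(g) on the reactant side; scale by 2 for the 2 CH4(g)): (-2)·(-74.8) = +149.6 kJ
(b) as written (CO(NH2)2(s) already on the product side): -333.5 kJ
Summing the manipulated equations, delta H = (-2)·(-74.8) + (1)·(-333.5) = -183.9 kJ

delta H = -183.9 kJ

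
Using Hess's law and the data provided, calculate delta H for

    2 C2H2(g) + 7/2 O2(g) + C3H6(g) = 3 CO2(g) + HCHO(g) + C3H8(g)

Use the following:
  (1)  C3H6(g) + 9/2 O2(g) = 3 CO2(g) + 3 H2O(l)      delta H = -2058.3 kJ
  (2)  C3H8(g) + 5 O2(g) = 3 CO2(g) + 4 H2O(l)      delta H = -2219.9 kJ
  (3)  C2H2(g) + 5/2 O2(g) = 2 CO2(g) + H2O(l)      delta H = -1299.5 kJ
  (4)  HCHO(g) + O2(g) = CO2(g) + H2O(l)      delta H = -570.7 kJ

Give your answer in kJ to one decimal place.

delta H = -1866.7 kJ

(1) as written (C3H6(g) already on the reactant side): -2058.3 kJ
(2) reversed (C3H8(g) must end up as a product): +2219.9 kJ
(3) × 2 (×2 to match 2 C2H2(g) in the target): (2)·(-1299.5) = -2599.0 kJ
(4) reversed (reverse to put HCHO(g) on the product side): +570.7 kJ
Since enthalpy is a state function, delta H = (-2058.3) + (+2219.9) + (-2599.0) + (+570.7) = -1866.7 kJ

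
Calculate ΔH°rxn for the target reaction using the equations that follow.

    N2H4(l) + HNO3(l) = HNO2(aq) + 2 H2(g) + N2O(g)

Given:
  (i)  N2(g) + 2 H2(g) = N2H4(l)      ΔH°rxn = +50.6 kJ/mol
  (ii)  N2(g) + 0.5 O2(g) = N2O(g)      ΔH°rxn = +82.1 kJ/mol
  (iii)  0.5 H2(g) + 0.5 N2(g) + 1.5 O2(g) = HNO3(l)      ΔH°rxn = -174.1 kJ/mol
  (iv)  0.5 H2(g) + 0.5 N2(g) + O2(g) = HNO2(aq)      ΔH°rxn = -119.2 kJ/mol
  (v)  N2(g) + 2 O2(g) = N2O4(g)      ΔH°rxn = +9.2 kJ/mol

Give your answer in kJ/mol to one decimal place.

ΔH°rxn = 86.4 kJ/mol

(i) reversed (N2H4(l) must end up as a reactant): -50.6 kJ/mol
(ii) as written (N2O(g) already on the product side): +82.1 kJ/mol
(iii) reversed (HNO3(l) must end up as a reactant): +174.1 kJ/mol
(iv) as written (HNO2(aq) already on the product side): -119.2 kJ/mol
(v): not needed (N2O4(g) appears nowhere else).
Since enthalpy is a state function, ΔH°rxn = (-1)·(+50.6) + (1)·(+82.1) + (-1)·(-174.1) + (1)·(-119.2) = 86.4 kJ/mol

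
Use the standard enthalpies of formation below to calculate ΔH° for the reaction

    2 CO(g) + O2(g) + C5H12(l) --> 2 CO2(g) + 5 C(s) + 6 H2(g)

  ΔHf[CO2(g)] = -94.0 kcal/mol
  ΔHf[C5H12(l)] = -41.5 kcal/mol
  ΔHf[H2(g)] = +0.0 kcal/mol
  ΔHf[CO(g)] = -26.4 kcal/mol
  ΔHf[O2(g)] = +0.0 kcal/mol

Products: 2·(-94.0) + 5·(+0.0) + 6·(+0.0) = -188.0
Reactants: 2·(-26.4) + 1·(+0.0) + 1·(-41.5) = -94.3
ΔH° = (-188.0) − (-94.3) = -93.7 kcal/mol

ΔH° = -93.7 kcal/mol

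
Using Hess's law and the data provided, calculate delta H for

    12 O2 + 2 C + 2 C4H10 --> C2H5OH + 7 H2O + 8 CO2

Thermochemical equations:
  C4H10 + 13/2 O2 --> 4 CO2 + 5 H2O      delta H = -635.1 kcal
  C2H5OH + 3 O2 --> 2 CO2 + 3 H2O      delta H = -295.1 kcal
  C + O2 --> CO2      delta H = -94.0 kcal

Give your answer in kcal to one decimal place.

equation 1 × 2: (2)·(-635.1) = -1270.2 kcal
equation 2 reversed: +295.1 kcal
equation 3 × 2: (2)·(-94.0) = -188.0 kcal
delta H = (2)·(-635.1) + (-1)·(-295.1) + (2)·(-94.0) = -1163.1 kcal

delta H = -1163.1 kcal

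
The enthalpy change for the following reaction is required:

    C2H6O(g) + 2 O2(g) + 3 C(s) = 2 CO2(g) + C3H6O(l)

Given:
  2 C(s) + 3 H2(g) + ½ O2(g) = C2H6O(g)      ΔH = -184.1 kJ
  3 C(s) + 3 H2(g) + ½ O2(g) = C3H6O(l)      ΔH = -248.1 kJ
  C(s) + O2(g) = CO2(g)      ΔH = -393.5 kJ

ΔH = -851.0 kJ

equation 1 reversed (reverse to put C2H6O(g) on the reactant side): +184.1 kJ
equation 2 as written (C3H6O(l) already on the product side): -248.1 kJ
equation 3 × 2 (scale by 2 for the 2 CO2(g)): (2)·(-393.5) = -787.0 kJ
Since enthalpy is a state function, ΔH = (-1)·(-184.1) + (1)·(-248.1) + (2)·(-393.5) = -851.0 kJ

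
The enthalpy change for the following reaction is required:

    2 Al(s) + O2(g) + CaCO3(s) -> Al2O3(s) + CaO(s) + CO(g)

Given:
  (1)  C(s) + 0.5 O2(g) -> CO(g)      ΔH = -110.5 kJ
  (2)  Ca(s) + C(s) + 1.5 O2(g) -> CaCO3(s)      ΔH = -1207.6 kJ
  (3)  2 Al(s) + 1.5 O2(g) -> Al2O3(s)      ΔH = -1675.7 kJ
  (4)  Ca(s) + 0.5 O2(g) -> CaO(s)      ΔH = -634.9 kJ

(1) as written (CO(g) already on the product side): -110.5 kJ
(2) reversed (CaCO3(s) must end up as a reactant): +1207.6 kJ
(3) as written (Al2O3(s) already on the product side): -1675.7 kJ
(4) as written (CaO(s) already on the product side): -634.9 kJ
ΔH = (1)·(-110.5) + (-1)·(-1207.6) + (1)·(-1675.7) + (1)·(-634.9) = -1213.5 kJ

ΔH = -1213.5 kJ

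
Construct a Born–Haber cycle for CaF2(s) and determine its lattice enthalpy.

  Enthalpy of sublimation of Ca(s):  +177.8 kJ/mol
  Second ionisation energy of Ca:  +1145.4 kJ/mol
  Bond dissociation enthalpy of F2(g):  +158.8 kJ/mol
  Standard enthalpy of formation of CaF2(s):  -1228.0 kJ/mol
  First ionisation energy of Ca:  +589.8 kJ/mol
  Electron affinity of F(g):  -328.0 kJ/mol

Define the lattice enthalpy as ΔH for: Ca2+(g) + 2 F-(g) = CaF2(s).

ΔHf° = 1·ΔHsub + 1·(ΣIE) + 1·D(F2) + 2·EA + U
-1228.0 = 1·(+177.8) + 1·(+1735.2) + 1·(+158.8) + 2·(-328.0) + U
U = -1228.0 − (+1415.8) = -2643.8 kJ/mol

U = -2643.8 kJ/mol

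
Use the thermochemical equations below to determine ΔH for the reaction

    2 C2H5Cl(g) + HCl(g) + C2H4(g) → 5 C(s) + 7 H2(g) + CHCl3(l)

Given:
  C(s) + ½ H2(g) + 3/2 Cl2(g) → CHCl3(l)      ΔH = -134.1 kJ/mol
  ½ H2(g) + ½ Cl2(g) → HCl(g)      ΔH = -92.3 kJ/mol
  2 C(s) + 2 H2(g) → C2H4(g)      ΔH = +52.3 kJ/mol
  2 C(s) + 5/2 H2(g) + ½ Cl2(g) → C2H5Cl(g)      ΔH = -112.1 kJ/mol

equation 1 as written: -134.1 kJ/mol
equation 2 reversed: +92.3 kJ/mol
equation 3 reversed: -52.3 kJ/mol
equation 4 reversed and × 2: (-2)·(-112.1) = +224.2 kJ/mol
ΔH = (1)·(-134.1) + (-1)·(-92.3) + (-1)·(+52.3) + (-2)·(-112.1) = 130.1 kJ/mol

ΔH = 130.1 kJ/mol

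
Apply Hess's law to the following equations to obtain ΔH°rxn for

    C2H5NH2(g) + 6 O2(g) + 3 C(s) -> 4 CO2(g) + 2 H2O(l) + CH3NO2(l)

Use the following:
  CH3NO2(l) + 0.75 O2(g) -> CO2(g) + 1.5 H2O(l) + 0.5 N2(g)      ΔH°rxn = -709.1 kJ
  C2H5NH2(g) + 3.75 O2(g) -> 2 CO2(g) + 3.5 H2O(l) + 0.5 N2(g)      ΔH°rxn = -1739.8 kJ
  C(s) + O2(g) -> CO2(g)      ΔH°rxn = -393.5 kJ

ΔH°rxn = -2211.2 kJ

equation 1 reversed (CH3NO2(l) must end up as a product): +709.1 kJ
equation 2 as written (C2H5NH2(g) already on the reactant side): -1739.8 kJ
equation 3 × 3 (scale by 3 for the 3 C(s)): (3)·(-393.5) = -1180.5 kJ
ΔH°rxn = (+709.1) + (-1739.8) + (-1180.5) = -2211.2 kJ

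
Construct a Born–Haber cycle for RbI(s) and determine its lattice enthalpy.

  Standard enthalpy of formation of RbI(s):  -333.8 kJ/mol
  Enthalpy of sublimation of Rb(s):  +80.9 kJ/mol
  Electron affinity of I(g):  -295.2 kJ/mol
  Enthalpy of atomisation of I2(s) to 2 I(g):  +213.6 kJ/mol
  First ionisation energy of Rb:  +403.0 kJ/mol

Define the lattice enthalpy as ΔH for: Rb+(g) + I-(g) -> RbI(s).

U = -629.3 kJ/mol

ΔHf° = 1·ΔHsub + 1·(ΣIE) + 1/2·D(I2) + 1·EA + U
-333.8 = 1·(+80.9) + 1·(+403.0) + 1/2·(+213.6) + 1·(-295.2) + U
U = -333.8 − (+295.5) = -629.3 kJ/mol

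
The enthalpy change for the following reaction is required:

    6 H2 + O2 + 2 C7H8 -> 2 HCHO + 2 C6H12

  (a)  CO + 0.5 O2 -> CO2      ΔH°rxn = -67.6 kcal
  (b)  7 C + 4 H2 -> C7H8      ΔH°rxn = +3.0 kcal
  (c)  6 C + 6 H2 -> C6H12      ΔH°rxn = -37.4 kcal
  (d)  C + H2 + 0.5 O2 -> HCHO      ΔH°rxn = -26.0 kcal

ΔH°rxn = -132.8 kcal

(a): not needed (CO2 appears nowhere else).
(b) reversed and × 2 (reverse to put C7H8 on the reactant side; scale by 2 for the 2 C7H8): (-2)·(+3.0) = -6.0 kcal
(c) × 2 (×2 to match 2 C6H12 in the target): (2)·(-37.4) = -74.8 kcal
(d) × 2 (×2 to match 2 HCHO in the target): (2)·(-26.0) = -52.0 kcal
ΔH°rxn = (-2)·(+3.0) + (2)·(-37.4) + (2)·(-26.0) = -132.8 kcal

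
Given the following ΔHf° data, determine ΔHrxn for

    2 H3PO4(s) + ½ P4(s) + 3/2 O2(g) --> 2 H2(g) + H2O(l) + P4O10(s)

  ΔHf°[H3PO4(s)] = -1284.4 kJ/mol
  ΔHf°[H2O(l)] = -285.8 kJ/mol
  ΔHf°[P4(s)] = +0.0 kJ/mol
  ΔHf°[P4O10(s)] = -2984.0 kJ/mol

Products: 2·(+0.0) + 1·(-285.8) + 1·(-2984.0) = -3269.8
Reactants: 2·(-1284.4) + 1/2·(+0.0) + 3/2·(+0.0) = -2568.8
ΔHrxn = (-3269.8) − (-2568.8) = -701.0 kJ/mol

ΔHrxn = -701.0 kJ/mol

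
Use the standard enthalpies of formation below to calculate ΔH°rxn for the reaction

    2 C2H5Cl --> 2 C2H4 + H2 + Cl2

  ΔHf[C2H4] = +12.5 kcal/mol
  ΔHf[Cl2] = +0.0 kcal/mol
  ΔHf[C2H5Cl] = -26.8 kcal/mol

ΔH°rxn = 78.6 kcal/mol

Products: 2·(+12.5) + 1·(+0.0) + 1·(+0.0) = +25.0
Reactants: 2·(-26.8) = -53.6
ΔH°rxn = (+25.0) − (-53.6) = 78.6 kcal/mol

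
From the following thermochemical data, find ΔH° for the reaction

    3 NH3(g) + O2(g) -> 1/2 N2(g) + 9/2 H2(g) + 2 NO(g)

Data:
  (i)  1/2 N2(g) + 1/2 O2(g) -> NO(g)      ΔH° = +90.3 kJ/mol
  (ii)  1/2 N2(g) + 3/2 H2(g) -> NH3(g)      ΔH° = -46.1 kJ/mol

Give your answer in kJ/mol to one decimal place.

(i) × 2 (scale by 2 for the 2 NO(g)): (2)·(+90.3) = +180.6 kJ/mol
(ii) reversed and × 3 (NH3(g) must end up as a reactant; scale by 3 for the 3 NH3(g)): (-3)·(-46.1) = +138.3 kJ/mol
Since enthalpy is a state function, ΔH° = (2)·(+90.3) + (-3)·(-46.1) = 318.9 kJ/mol

ΔH° = 318.9 kJ/mol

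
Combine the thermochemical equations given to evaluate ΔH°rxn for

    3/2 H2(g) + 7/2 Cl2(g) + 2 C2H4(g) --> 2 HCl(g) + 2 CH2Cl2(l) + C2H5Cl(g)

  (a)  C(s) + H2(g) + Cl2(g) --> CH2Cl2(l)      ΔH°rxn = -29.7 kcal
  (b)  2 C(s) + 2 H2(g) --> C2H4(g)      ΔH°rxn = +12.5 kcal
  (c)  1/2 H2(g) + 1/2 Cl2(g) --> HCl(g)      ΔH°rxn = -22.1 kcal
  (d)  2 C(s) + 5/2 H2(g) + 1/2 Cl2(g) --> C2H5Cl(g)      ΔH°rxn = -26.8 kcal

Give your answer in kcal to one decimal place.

(a) × 2 (scale by 2 for the 2 CH2Cl2(l)): (2)·(-29.7) = -59.4 kcal
(b) reversed and × 2 (C2H4(g) must end up as a reactant; ×2 to match 2 C2H4(g) in the target): (-2)·(+12.5) = -25.0 kcal
(c) × 2 (×2 to match 2 HCl(g) in the target): (2)·(-22.1) = -44.2 kcal
(d) as written (C2H5Cl(g) already on the product side): -26.8 kcal
By Hess's law, ΔH°rxn = (-59.4) + (-25.0) + (-44.2) + (-26.8) = -155.4 kcal

ΔH°rxn = -155.4 kcal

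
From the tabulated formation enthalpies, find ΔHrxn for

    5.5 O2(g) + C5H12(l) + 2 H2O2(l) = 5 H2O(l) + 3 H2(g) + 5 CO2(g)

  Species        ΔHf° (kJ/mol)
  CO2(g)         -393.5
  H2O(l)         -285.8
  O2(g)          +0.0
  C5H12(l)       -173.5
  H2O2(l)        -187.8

Products: 5·(-285.8) + 3·(+0.0) + 5·(-393.5) = -3396.5
Reactants: 11/2·(+0.0) + 1·(-173.5) + 2·(-187.8) = -549.1
ΔHrxn = (-3396.5) − (-549.1) = -2847.4 kJ/mol

ΔHrxn = -2847.4 kJ/mol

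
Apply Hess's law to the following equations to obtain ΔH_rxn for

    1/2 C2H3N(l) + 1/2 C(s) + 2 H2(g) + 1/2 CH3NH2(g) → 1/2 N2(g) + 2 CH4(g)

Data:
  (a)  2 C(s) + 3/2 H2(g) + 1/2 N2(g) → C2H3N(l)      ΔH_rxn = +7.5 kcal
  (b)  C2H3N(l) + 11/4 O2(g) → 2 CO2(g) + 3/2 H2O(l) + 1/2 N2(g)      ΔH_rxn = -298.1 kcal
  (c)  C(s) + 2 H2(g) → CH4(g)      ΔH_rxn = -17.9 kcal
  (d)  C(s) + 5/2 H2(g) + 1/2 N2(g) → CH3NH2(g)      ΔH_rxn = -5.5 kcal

(a) reversed and × 1/2: (-1/2)·(+7.5) = -3.75 kcal
(b): not needed.
(c) × 2: (2)·(-17.9) = -35.8 kcal
(d) reversed and × 1/2: (-1/2)·(-5.5) = +2.75 kcal
ΔH_rxn = (-1/2)·(+7.5) + (2)·(-17.9) + (-1/2)·(-5.5) = -36.8 kcal

ΔH_rxn = -36.8 kcal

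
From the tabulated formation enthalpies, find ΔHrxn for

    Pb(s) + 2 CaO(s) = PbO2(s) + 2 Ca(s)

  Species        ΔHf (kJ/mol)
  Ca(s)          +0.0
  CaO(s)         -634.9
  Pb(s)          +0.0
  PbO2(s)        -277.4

ΔH°rxn = Σ nΔHf°(products) − Σ nΔHf°(reactants).
Products: 1·(-277.4) + 2·(+0.0) = -277.4
Reactants: 1·(+0.0) + 2·(-634.9) = -1269.8
ΔHrxn = (-277.4) − (-1269.8) = 992.4 kJ/mol

ΔHrxn = 992.4 kJ/mol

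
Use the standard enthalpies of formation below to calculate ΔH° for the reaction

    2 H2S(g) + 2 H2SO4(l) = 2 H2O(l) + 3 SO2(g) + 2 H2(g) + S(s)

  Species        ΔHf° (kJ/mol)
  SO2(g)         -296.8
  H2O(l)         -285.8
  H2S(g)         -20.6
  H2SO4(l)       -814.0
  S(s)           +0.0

ΔH° = 207.2 kJ/mol

Products: 2·(-285.8) + 3·(-296.8) + 2·(+0.0) + 1·(+0.0) = -1462.0
Reactants: 2·(-20.6) + 2·(-814.0) = -1669.2
ΔH° = (-1462.0) − (-1669.2) = 207.2 kJ/mol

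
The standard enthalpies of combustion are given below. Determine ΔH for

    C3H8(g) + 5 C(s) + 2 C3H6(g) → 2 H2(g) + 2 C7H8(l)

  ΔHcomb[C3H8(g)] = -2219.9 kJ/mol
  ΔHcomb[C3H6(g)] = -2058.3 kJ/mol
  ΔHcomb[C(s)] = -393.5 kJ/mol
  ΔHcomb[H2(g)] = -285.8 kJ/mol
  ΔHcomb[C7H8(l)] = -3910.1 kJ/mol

With combustion enthalpies, reactants minus products:
= [1·(-2219.9) + 5·(-393.5) + 2·(-2058.3)] − [2·(-285.8) + 2·(-3910.1)]
= 87.8 kJ/mol

ΔH = 87.8 kJ/mol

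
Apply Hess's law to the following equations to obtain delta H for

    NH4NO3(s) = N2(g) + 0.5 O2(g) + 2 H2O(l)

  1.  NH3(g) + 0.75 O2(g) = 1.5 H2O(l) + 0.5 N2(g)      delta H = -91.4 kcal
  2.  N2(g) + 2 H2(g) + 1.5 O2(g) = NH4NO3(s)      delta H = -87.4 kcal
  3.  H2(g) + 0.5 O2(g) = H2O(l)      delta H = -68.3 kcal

delta H = -49.2 kcal

eq. 1: not needed.
eq. 2 reversed: +87.4 kcal
eq. 3 × 2: (2)·(-68.3) = -136.6 kcal
Since enthalpy is a state function, delta H = (+87.4) + (-136.6) = -49.2 kcal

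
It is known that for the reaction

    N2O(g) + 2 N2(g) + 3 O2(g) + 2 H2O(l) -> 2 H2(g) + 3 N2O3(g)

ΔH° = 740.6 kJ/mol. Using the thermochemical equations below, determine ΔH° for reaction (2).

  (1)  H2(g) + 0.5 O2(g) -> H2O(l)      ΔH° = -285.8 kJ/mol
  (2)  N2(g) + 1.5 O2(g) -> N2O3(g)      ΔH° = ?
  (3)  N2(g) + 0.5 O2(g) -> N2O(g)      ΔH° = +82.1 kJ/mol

ΔH° = 83.7 kJ/mol

(1) reversed and × 2: (-2)·(-285.8) = +571.6 kJ/mol
(2) × 3: contributes 3·x
(3) reversed: -82.1 kJ/mol
+740.6 = (+571.6) + (-82.1) + 3·x
x = (+740.6 − (+489.5)) / (3) = 83.7 kJ/mol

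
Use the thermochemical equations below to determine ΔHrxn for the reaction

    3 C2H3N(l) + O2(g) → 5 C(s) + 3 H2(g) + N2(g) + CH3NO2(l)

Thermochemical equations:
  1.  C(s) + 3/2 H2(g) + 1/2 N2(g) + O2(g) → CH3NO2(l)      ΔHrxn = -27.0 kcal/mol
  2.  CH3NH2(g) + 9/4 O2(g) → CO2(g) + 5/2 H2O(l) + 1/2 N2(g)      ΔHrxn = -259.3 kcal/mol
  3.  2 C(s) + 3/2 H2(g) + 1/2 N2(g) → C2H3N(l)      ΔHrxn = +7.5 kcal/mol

ΔHrxn = -49.5 kcal/mol

eq. 1 as written: -27.0 kcal/mol
eq. 2: not needed.
eq. 3 reversed and × 3: (-3)·(+7.5) = -22.5 kcal/mol
ΔHrxn = (-27.0) + (-22.5) = -49.5 kcal/mol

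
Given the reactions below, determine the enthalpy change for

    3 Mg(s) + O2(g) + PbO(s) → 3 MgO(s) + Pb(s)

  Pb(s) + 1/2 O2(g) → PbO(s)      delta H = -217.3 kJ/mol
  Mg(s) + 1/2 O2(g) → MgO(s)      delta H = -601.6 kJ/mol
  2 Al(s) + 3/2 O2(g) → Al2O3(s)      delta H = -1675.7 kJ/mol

equation 1 reversed: +217.3 kJ/mol
equation 2 × 3: (3)·(-601.6) = -1804.8 kJ/mol
equation 3: not needed.
Summing the manipulated equations, delta H = (+217.3) + (-1804.8) = -1587.5 kJ/mol

delta H = -1587.5 kJ/mol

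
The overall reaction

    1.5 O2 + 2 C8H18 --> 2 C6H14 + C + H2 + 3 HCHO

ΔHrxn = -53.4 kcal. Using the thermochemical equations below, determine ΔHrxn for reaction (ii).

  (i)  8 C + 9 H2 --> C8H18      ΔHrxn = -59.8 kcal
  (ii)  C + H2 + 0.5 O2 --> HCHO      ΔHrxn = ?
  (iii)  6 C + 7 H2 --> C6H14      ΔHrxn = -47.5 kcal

(i) reversed and × 2 (C8H18 must end up as a reactant; scale by 2 for the 2 C8H18): (-2)·(-59.8) = +119.6 kcal
(ii) × 3 (×3 to match 3 HCHO in the target): contributes 3·x
(iii) × 2 (×2 to match 2 C6H14 in the target): (2)·(-47.5) = -95.0 kcal
-53.4 = (+119.6) + (-95.0) + 3·x
x = (-53.4 − (+24.6)) / (3) = -26.0 kcal

ΔHrxn = -26.0 kcal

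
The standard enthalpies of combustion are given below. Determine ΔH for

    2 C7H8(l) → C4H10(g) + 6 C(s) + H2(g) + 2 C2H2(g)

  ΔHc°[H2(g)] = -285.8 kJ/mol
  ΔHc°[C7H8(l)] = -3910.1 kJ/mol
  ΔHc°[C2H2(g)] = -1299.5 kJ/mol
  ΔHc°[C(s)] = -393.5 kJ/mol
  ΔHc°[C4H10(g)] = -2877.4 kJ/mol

ΔH = 303.0 kJ/mol

With combustion enthalpies, reactants minus products:
= [2·(-3910.1)] − [1·(-2877.4) + 6·(-393.5) + 1·(-285.8) + 2·(-1299.5)]
= 303.0 kJ/mol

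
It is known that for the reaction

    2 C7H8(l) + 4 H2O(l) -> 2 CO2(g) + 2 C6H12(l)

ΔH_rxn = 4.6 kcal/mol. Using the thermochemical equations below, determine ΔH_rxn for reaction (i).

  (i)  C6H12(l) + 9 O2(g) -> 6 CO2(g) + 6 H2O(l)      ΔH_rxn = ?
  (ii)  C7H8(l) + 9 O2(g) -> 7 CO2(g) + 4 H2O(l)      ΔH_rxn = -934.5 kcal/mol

ΔH_rxn = -936.8 kcal/mol

(i) reversed and × 2: contributes −2·x
(ii) × 2: (2)·(-934.5) = -1869.0 kcal/mol
+4.6 = (-1869.0) − 2·x
x = (+4.6 − (-1869.0)) / (-2) = -936.8 kcal/mol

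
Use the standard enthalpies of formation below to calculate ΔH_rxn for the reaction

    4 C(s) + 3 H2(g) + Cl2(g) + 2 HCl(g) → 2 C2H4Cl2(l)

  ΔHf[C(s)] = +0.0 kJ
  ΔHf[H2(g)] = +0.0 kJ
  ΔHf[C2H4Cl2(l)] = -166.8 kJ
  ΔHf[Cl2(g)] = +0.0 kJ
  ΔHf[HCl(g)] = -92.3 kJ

Products: 2·(-166.8) = -333.6
Reactants: 4·(+0.0) + 3·(+0.0) + 1·(+0.0) + 2·(-92.3) = -184.6
ΔH_rxn = (-333.6) − (-184.6) = -149.0 kJ

ΔH_rxn = -149.0 kJ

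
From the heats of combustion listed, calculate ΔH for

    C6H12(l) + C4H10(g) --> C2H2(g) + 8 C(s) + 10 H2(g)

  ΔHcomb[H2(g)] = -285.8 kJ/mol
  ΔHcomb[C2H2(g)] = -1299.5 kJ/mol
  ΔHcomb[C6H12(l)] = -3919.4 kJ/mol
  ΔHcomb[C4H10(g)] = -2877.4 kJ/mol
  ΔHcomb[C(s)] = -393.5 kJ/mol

ΔH = 508.7 kJ/mol

Using ΔH = Σ nΔHc°(reactants) − Σ nΔHc°(products):
= [1·(-3919.4) + 1·(-2877.4)] − [1·(-1299.5) + 8·(-393.5) + 10·(-285.8)]
= 508.7 kJ/mol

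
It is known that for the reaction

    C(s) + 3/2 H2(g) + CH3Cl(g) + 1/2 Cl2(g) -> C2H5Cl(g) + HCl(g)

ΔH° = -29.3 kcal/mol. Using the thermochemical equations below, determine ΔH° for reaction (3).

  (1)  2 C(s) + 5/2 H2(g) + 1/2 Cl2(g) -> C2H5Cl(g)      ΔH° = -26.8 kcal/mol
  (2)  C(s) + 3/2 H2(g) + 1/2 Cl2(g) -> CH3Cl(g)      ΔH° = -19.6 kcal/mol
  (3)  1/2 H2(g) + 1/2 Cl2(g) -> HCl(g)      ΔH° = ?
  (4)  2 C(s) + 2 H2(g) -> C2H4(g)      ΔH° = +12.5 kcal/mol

(1) as written: -26.8 kcal/mol
(2) reversed: +19.6 kcal/mol
(3) as written: contributes x
(4): not needed.
-29.3 = (-26.8) + (+19.6) + x
x = (-29.3 − (-7.2)) / (1) = -22.1 kcal/mol

ΔH° = -22.1 kcal/mol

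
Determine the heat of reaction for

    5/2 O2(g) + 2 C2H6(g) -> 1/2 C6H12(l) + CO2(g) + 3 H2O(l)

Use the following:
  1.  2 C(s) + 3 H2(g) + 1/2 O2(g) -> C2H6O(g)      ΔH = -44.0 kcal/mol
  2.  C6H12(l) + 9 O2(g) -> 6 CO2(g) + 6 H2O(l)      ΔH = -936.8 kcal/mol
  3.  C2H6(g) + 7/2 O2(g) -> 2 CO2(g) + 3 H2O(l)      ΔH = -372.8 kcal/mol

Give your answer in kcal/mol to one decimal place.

ΔH = -277.2 kcal/mol

eq. 1: not needed.
eq. 2 reversed and × 1/2: (-1/2)·(-936.8) = +468.4 kcal/mol
eq. 3 × 2: (2)·(-372.8) = -745.6 kcal/mol
Combining the equations, ΔH = (+468.4) + (-745.6) = -277.2 kcal/mol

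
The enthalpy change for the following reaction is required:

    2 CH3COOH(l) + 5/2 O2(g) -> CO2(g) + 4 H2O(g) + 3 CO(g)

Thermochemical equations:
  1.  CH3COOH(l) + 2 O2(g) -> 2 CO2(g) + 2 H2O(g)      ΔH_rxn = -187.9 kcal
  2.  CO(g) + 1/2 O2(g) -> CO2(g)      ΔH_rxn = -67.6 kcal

eq. 1 × 2: (2)·(-187.9) = -375.8 kcal
eq. 2 reversed and × 3: (-3)·(-67.6) = +202.8 kcal
ΔH_rxn = (-375.8) + (+202.8) = -173.0 kcal

ΔH_rxn = -173.0 kcal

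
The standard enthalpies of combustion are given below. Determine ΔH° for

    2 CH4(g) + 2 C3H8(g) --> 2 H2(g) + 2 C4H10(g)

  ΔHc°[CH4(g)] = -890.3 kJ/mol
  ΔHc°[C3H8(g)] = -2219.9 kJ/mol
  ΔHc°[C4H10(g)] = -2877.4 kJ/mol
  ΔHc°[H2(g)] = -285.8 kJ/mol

With combustion enthalpies, reactants minus products:
= [2·(-890.3) + 2·(-2219.9)] − [2·(-285.8) + 2·(-2877.4)]
= 106.0 kJ/mol

ΔH° = 106.0 kJ/mol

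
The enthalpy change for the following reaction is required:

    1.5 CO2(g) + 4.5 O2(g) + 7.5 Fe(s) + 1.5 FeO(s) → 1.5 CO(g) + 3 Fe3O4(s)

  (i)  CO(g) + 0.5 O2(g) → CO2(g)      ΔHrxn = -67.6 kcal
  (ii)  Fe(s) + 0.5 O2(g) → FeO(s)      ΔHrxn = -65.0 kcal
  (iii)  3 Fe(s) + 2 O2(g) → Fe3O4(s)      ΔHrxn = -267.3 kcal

ΔHrxn = -603.0 kcal

(i) reversed and × 3/2: (-3/2)·(-67.6) = +101.4 kcal
(ii) reversed and × 3/2: (-3/2)·(-65.0) = +97.5 kcal
(iii) × 3: (3)·(-267.3) = -801.9 kcal
ΔHrxn = (+101.4) + (+97.5) + (-801.9) = -603.0 kcal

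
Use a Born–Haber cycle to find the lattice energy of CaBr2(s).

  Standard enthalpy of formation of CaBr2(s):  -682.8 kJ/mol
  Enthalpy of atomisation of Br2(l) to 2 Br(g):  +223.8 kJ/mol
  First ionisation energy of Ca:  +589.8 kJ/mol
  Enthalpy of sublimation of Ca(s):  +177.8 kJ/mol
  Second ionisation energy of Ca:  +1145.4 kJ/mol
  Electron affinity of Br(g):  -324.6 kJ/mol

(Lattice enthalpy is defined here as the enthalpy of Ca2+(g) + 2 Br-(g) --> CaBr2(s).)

U = -2170.4 kJ/mol

ΔHf° = 1·ΔHsub + 1·(ΣIE) + 1·D(Br2) + 2·EA + U
-682.8 = 1·(+177.8) + 1·(+1735.2) + 1·(+223.8) + 2·(-324.6) + U
U = -682.8 − (+1487.6) = -2170.4 kJ/mol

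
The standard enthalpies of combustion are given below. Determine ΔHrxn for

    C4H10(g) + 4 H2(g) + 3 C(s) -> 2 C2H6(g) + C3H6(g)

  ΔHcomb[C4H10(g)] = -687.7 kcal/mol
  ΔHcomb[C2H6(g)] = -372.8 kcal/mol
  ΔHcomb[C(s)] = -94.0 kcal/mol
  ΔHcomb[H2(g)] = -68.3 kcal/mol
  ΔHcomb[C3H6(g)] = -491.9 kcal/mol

Using ΔH = Σ nΔHc°(reactants) − Σ nΔHc°(products):
= [1·(-687.7) + 4·(-68.3) + 3·(-94.0)] − [2·(-372.8) + 1·(-491.9)]
= -5.4 kcal/mol

ΔHrxn = -5.4 kcal/mol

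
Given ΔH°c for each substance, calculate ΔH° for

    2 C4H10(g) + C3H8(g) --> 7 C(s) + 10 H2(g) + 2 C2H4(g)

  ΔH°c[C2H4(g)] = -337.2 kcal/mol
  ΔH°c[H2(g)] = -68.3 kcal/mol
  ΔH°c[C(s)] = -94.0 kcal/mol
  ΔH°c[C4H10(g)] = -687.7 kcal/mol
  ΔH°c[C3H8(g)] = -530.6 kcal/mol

Using ΔH = Σ nΔHc°(reactants) − Σ nΔHc°(products):
= [2·(-687.7) + 1·(-530.6)] − [7·(-94.0) + 10·(-68.3) + 2·(-337.2)]
= 109.4 kcal/mol

ΔH° = 109.4 kcal/mol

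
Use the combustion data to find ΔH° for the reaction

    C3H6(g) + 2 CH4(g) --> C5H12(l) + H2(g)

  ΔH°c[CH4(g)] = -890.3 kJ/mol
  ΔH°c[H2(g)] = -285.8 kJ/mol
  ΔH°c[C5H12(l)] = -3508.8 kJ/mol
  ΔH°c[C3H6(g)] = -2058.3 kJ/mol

With combustion enthalpies, reactants minus products:
= [1·(-2058.3) + 2·(-890.3)] − [1·(-3508.8) + 1·(-285.8)]
= -44.3 kJ/mol

ΔH° = -44.3 kJ/mol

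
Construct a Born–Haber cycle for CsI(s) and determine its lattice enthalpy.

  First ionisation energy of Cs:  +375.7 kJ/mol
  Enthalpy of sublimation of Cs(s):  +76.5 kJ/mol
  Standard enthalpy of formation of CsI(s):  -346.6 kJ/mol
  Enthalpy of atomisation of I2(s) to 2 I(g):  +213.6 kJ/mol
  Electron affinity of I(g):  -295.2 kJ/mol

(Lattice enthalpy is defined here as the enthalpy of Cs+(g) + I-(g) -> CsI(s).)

U = -610.4 kJ/mol

ΔHf° = 1·ΔHsub + 1·(ΣIE) + 1/2·D(I2) + 1·EA + U
-346.6 = 1·(+76.5) + 1·(+375.7) + 1/2·(+213.6) + 1·(-295.2) + U
U = -346.6 − (+263.8) = -610.4 kJ/mol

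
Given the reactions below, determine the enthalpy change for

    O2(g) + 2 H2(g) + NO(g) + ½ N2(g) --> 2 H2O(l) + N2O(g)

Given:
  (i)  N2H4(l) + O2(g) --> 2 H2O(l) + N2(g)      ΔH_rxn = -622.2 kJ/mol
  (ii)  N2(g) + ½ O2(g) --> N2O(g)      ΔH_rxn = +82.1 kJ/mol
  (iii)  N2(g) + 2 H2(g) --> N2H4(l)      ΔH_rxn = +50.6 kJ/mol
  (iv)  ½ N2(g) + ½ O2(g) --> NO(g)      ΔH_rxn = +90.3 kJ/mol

(i) as written: -622.2 kJ/mol
(ii) as written: +82.1 kJ/mol
(iii) as written: +50.6 kJ/mol
(iv) reversed: -90.3 kJ/mol
Combining the equations, ΔH_rxn = (1)·(-622.2) + (1)·(+82.1) + (1)·(+50.6) + (-1)·(+90.3) = -579.8 kJ/mol

ΔH_rxn = -579.8 kJ/mol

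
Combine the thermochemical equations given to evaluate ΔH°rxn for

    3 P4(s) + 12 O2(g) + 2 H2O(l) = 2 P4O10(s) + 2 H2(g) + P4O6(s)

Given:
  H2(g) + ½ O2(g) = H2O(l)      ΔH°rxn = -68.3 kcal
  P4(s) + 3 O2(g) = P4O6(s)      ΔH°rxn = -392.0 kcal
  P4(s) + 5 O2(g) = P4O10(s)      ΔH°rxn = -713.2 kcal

equation 1 reversed and × 2 (reverse to put H2O(l) on the reactant side; ×2 to match 2 H2O(l) in the target): (-2)·(-68.3) = +136.6 kcal
equation 2 as written (P4O6(s) already on the product side): -392.0 kcal
equation 3 × 2 (×2 to match 2 P4O10(s) in the target): (2)·(-713.2) = -1426.4 kcal
ΔH°rxn = (+136.6) + (-392.0) + (-1426.4) = -1681.8 kcal

ΔH°rxn = -1681.8 kcal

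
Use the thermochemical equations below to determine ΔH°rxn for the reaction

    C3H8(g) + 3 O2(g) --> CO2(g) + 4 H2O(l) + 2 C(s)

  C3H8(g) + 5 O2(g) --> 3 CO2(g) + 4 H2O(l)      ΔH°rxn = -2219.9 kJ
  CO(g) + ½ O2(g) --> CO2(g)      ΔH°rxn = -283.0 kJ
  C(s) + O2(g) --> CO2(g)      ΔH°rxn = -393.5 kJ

equation 1 as written: -2219.9 kJ
equation 2: not needed.
equation 3 reversed and × 2: (-2)·(-393.5) = +787.0 kJ
ΔH°rxn = (-2219.9) + (+787.0) = -1432.9 kJ

ΔH°rxn = -1432.9 kJ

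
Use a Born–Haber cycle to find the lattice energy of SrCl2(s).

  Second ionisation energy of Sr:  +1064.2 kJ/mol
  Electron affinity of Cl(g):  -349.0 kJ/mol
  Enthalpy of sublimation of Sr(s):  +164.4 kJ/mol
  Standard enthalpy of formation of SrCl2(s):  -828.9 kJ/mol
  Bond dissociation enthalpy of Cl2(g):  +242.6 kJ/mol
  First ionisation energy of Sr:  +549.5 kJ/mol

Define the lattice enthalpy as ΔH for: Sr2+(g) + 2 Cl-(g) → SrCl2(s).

U = -2151.6 kJ/mol

ΔHf° = 1·ΔHsub + 1·(ΣIE) + 1·D(Cl2) + 2·EA + U
-828.9 = 1·(+164.4) + 1·(+1613.7) + 1·(+242.6) + 2·(-349.0) + U
U = -828.9 − (+1322.7) = -2151.6 kJ/mol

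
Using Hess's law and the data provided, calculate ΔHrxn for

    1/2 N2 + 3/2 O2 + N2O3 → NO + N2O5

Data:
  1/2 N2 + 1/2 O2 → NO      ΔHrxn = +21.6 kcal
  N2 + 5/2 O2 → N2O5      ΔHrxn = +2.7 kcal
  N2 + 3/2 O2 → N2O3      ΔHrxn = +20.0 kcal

equation 1 as written (NO already on the product side): +21.6 kcal
equation 2 as written (N2O5 already on the product side): +2.7 kcal
equation 3 reversed (N2O3 must end up as a reactant): -20.0 kcal
ΔHrxn = (+21.6) + (+2.7) + (-20.0) = 4.3 kcal

ΔHrxn = 4.3 kcal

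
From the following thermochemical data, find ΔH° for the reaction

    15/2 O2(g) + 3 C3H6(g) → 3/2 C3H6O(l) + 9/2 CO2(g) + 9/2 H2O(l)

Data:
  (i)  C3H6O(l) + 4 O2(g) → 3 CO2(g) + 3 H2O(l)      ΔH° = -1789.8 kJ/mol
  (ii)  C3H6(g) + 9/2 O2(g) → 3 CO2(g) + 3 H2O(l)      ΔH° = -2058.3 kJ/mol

(i) reversed and × 3/2: (-3/2)·(-1789.8) = +2684.7 kJ/mol
(ii) × 3: (3)·(-2058.3) = -6174.9 kJ/mol
ΔH° = (-3/2)·(-1789.8) + (3)·(-2058.3) = -3490.2 kJ/mol

ΔH° = -3490.2 kJ/mol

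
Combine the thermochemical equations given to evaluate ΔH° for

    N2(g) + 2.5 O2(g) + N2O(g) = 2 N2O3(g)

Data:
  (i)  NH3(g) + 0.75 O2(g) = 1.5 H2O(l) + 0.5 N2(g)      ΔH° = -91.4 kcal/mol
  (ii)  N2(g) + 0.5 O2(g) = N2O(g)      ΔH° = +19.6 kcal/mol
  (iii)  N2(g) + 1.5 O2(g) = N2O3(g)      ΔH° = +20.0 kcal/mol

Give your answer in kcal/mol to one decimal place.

(i): not needed (NH3(g) appears nowhere else).
(ii) reversed (N2O(g) must end up as a reactant): -19.6 kcal/mol
(iii) × 2 (scale by 2 for the 2 N2O3(g)): (2)·(+20.0) = +40.0 kcal/mol
Since enthalpy is a state function, ΔH° = (-19.6) + (+40.0) = 20.4 kcal/mol

ΔH° = 20.4 kcal/mol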